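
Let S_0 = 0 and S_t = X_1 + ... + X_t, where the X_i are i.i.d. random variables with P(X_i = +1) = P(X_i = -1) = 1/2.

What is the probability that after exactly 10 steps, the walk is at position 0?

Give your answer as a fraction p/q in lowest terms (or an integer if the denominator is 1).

Answer: 63/256

Derivation:
To return to 0 after 10 steps: need exactly 5 steps of +1 and 5 of -1.
Favorable paths: C(10,5) = 252
Total paths: 2^10 = 1024
P = 252/1024 = 63/256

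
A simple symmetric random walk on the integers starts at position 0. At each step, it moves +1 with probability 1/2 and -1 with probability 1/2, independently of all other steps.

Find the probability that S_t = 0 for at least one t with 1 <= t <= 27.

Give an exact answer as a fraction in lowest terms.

Count via complement. Let g(t,s) = #length-t paths at position s with S_1..S_t all ≠ 0.
g(t,s) = g(t-1,s-1) + g(t-1,s+1) for s ≠ 0; g(t,0) = 0.
t=0: g(0,0)=1
t=1: g(1,-1)=1 g(1,1)=1
t=2: g(2,-2)=1 g(2,2)=1
t=3: g(3,-3)=1 g(3,-1)=1 g(3,1)=1 g(3,3)=1
t=4: g(4,-4)=1 g(4,-2)=2 g(4,2)=2 g(4,4)=1
t=5: g(5,-5)=1 g(5,-3)=3 g(5,-1)=2 g(5,1)=2 g(5,3)=3 g(5,5)=1
t=6: g(6,-6)=1 g(6,-4)=4 g(6,-2)=5 g(6,2)=5 g(6,4)=4 g(6,6)=1
t=7: g(7,-7)=1 g(7,-5)=5 g(7,-3)=9 g(7,-1)=5 g(7,1)=5 g(7,3)=9 g(7,5)=5 g(7,7)=1
t=8: g(8,-8)=1 g(8,-6)=6 g(8,-4)=14 g(8,-2)=14 g(8,2)=14 g(8,4)=14 g(8,6)=6 g(8,8)=1
t=9: g(9,-9)=1 g(9,-7)=7 g(9,-5)=20 g(9,-3)=28 g(9,-1)=14 g(9,1)=14 g(9,3)=28 g(9,5)=20 g(9,7)=7 g(9,9)=1
t=10: g(10,-10)=1 g(10,-8)=8 g(10,-6)=27 g(10,-4)=48 g(10,-2)=42 g(10,2)=42 g(10,4)=48 g(10,6)=27 g(10,8)=8 g(10,10)=1
t=11: g(11,-11)=1 g(11,-9)=9 g(11,-7)=35 g(11,-5)=75 g(11,-3)=90 g(11,-1)=42 g(11,1)=42 g(11,3)=90 g(11,5)=75 g(11,7)=35 g(11,9)=9 g(11,11)=1
t=12: g(12,-12)=1 g(12,-10)=10 g(12,-8)=44 g(12,-6)=110 g(12,-4)=165 g(12,-2)=132 g(12,2)=132 g(12,4)=165 g(12,6)=110 g(12,8)=44 g(12,10)=10 g(12,12)=1
t=13: g(13,-13)=1 g(13,-11)=11 g(13,-9)=54 g(13,-7)=154 g(13,-5)=275 g(13,-3)=297 g(13,-1)=132 g(13,1)=132 g(13,3)=297 g(13,5)=275 g(13,7)=154 g(13,9)=54 g(13,11)=11 g(13,13)=1
t=14: g(14,-14)=1 g(14,-12)=12 g(14,-10)=65 g(14,-8)=208 g(14,-6)=429 g(14,-4)=572 g(14,-2)=429 g(14,2)=429 g(14,4)=572 g(14,6)=429 g(14,8)=208 g(14,10)=65 g(14,12)=12 g(14,14)=1
t=15: g(15,-15)=1 g(15,-13)=13 g(15,-11)=77 g(15,-9)=273 g(15,-7)=637 g(15,-5)=1001 g(15,-3)=1001 g(15,-1)=429 g(15,1)=429 g(15,3)=1001 g(15,5)=1001 g(15,7)=637 g(15,9)=273 g(15,11)=77 g(15,13)=13 g(15,15)=1
t=16: g(16,-16)=1 g(16,-14)=14 g(16,-12)=90 g(16,-10)=350 g(16,-8)=910 g(16,-6)=1638 g(16,-4)=2002 g(16,-2)=1430 g(16,2)=1430 g(16,4)=2002 g(16,6)=1638 g(16,8)=910 g(16,10)=350 g(16,12)=90 g(16,14)=14 g(16,16)=1
t=17: g(17,-17)=1 g(17,-15)=15 g(17,-13)=104 g(17,-11)=440 g(17,-9)=1260 g(17,-7)=2548 g(17,-5)=3640 g(17,-3)=3432 g(17,-1)=1430 g(17,1)=1430 g(17,3)=3432 g(17,5)=3640 g(17,7)=2548 g(17,9)=1260 g(17,11)=440 g(17,13)=104 g(17,15)=15 g(17,17)=1
t=18: g(18,-18)=1 g(18,-16)=16 g(18,-14)=119 g(18,-12)=544 g(18,-10)=1700 g(18,-8)=3808 g(18,-6)=6188 g(18,-4)=7072 g(18,-2)=4862 g(18,2)=4862 g(18,4)=7072 g(18,6)=6188 g(18,8)=3808 g(18,10)=1700 g(18,12)=544 g(18,14)=119 g(18,16)=16 g(18,18)=1
t=19: g(19,-19)=1 g(19,-17)=17 g(19,-15)=135 g(19,-13)=663 g(19,-11)=2244 g(19,-9)=5508 g(19,-7)=9996 g(19,-5)=13260 g(19,-3)=11934 g(19,-1)=4862 g(19,1)=4862 g(19,3)=11934 g(19,5)=13260 g(19,7)=9996 g(19,9)=5508 g(19,11)=2244 g(19,13)=663 g(19,15)=135 g(19,17)=17 g(19,19)=1
t=20: g(20,-20)=1 g(20,-18)=18 g(20,-16)=152 g(20,-14)=798 g(20,-12)=2907 g(20,-10)=7752 g(20,-8)=15504 g(20,-6)=23256 g(20,-4)=25194 g(20,-2)=16796 g(20,2)=16796 g(20,4)=25194 g(20,6)=23256 g(20,8)=15504 g(20,10)=7752 g(20,12)=2907 g(20,14)=798 g(20,16)=152 g(20,18)=18 g(20,20)=1
t=21: g(21,-21)=1 g(21,-19)=19 g(21,-17)=170 g(21,-15)=950 g(21,-13)=3705 g(21,-11)=10659 g(21,-9)=23256 g(21,-7)=38760 g(21,-5)=48450 g(21,-3)=41990 g(21,-1)=16796 g(21,1)=16796 g(21,3)=41990 g(21,5)=48450 g(21,7)=38760 g(21,9)=23256 g(21,11)=10659 g(21,13)=3705 g(21,15)=950 g(21,17)=170 g(21,19)=19 g(21,21)=1
t=22: g(22,-22)=1 g(22,-20)=20 g(22,-18)=189 g(22,-16)=1120 g(22,-14)=4655 g(22,-12)=14364 g(22,-10)=33915 g(22,-8)=62016 g(22,-6)=87210 g(22,-4)=90440 g(22,-2)=58786 g(22,2)=58786 g(22,4)=90440 g(22,6)=87210 g(22,8)=62016 g(22,10)=33915 g(22,12)=14364 g(22,14)=4655 g(22,16)=1120 g(22,18)=189 g(22,20)=20 g(22,22)=1
t=23: g(23,-23)=1 g(23,-21)=21 g(23,-19)=209 g(23,-17)=1309 g(23,-15)=5775 g(23,-13)=19019 g(23,-11)=48279 g(23,-9)=95931 g(23,-7)=149226 g(23,-5)=177650 g(23,-3)=149226 g(23,-1)=58786 g(23,1)=58786 g(23,3)=149226 g(23,5)=177650 g(23,7)=149226 g(23,9)=95931 g(23,11)=48279 g(23,13)=19019 g(23,15)=5775 g(23,17)=1309 g(23,19)=209 g(23,21)=21 g(23,23)=1
t=24: g(24,-24)=1 g(24,-22)=22 g(24,-20)=230 g(24,-18)=1518 g(24,-16)=7084 g(24,-14)=24794 g(24,-12)=67298 g(24,-10)=144210 g(24,-8)=245157 g(24,-6)=326876 g(24,-4)=326876 g(24,-2)=208012 g(24,2)=208012 g(24,4)=326876 g(24,6)=326876 g(24,8)=245157 g(24,10)=144210 g(24,12)=67298 g(24,14)=24794 g(24,16)=7084 g(24,18)=1518 g(24,20)=230 g(24,22)=22 g(24,24)=1
t=25: g(25,-25)=1 g(25,-23)=23 g(25,-21)=252 g(25,-19)=1748 g(25,-17)=8602 g(25,-15)=31878 g(25,-13)=92092 g(25,-11)=211508 g(25,-9)=389367 g(25,-7)=572033 g(25,-5)=653752 g(25,-3)=534888 g(25,-1)=208012 g(25,1)=208012 g(25,3)=534888 g(25,5)=653752 g(25,7)=572033 g(25,9)=389367 g(25,11)=211508 g(25,13)=92092 g(25,15)=31878 g(25,17)=8602 g(25,19)=1748 g(25,21)=252 g(25,23)=23 g(25,25)=1
t=26: g(26,-26)=1 g(26,-24)=24 g(26,-22)=275 g(26,-20)=2000 g(26,-18)=10350 g(26,-16)=40480 g(26,-14)=123970 g(26,-12)=303600 g(26,-10)=600875 g(26,-8)=961400 g(26,-6)=1225785 g(26,-4)=1188640 g(26,-2)=742900 g(26,2)=742900 g(26,4)=1188640 g(26,6)=1225785 g(26,8)=961400 g(26,10)=600875 g(26,12)=303600 g(26,14)=123970 g(26,16)=40480 g(26,18)=10350 g(26,20)=2000 g(26,22)=275 g(26,24)=24 g(26,26)=1
t=27: g(27,-27)=1 g(27,-25)=25 g(27,-23)=299 g(27,-21)=2275 g(27,-19)=12350 g(27,-17)=50830 g(27,-15)=164450 g(27,-13)=427570 g(27,-11)=904475 g(27,-9)=1562275 g(27,-7)=2187185 g(27,-5)=2414425 g(27,-3)=1931540 g(27,-1)=742900 g(27,1)=742900 g(27,3)=1931540 g(27,5)=2414425 g(27,7)=2187185 g(27,9)=1562275 g(27,11)=904475 g(27,13)=427570 g(27,15)=164450 g(27,17)=50830 g(27,19)=12350 g(27,21)=2275 g(27,23)=299 g(27,25)=25 g(27,27)=1
Paths never hitting 0: Σ_s g(27,s) = 20801200
Paths hitting 0: 2^27 - 20801200 = 113416528
P = 113416528/134217728 = 7088533/8388608

Answer: 7088533/8388608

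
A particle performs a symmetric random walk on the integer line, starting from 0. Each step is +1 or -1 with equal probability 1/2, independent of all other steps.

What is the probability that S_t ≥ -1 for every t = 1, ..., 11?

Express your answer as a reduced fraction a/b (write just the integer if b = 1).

Let f(t,s) = #length-t paths at position s with S_1..S_t all ≥ -1.
f(t,s) = f(t-1,s-1) + f(t-1,s+1) for s ≥ -1; f(t,s) = 0 for s < -1.
t=0: f(0,0)=1
t=1: f(1,-1)=1 f(1,1)=1
t=2: f(2,0)=2 f(2,2)=1
t=3: f(3,-1)=2 f(3,1)=3 f(3,3)=1
t=4: f(4,0)=5 f(4,2)=4 f(4,4)=1
t=5: f(5,-1)=5 f(5,1)=9 f(5,3)=5 f(5,5)=1
t=6: f(6,0)=14 f(6,2)=14 f(6,4)=6 f(6,6)=1
t=7: f(7,-1)=14 f(7,1)=28 f(7,3)=20 f(7,5)=7 f(7,7)=1
t=8: f(8,0)=42 f(8,2)=48 f(8,4)=27 f(8,6)=8 f(8,8)=1
t=9: f(9,-1)=42 f(9,1)=90 f(9,3)=75 f(9,5)=35 f(9,7)=9 f(9,9)=1
t=10: f(10,0)=132 f(10,2)=165 f(10,4)=110 f(10,6)=44 f(10,8)=10 f(10,10)=1
t=11: f(11,-1)=132 f(11,1)=297 f(11,3)=275 f(11,5)=154 f(11,7)=54 f(11,9)=11 f(11,11)=1
Σ_s f(11,s) = 924
P = 924/2048 = 231/512

Answer: 231/512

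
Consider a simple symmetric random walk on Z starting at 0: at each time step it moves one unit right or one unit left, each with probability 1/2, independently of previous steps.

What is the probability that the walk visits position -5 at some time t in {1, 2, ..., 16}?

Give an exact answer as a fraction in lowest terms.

Answer: 6885/32768

Derivation:
Count via complement. Let g(t,s) = #length-t paths at position s with S_1..S_t all ≠ -5.
g(t,s) = g(t-1,s-1) + g(t-1,s+1) for s ≠ -5; g(t,-5) = 0.
t=0: g(0,0)=1
t=1: g(1,-1)=1 g(1,1)=1
t=2: g(2,-2)=1 g(2,0)=2 g(2,2)=1
t=3: g(3,-3)=1 g(3,-1)=3 g(3,1)=3 g(3,3)=1
t=4: g(4,-4)=1 g(4,-2)=4 g(4,0)=6 g(4,2)=4 g(4,4)=1
t=5: g(5,-3)=5 g(5,-1)=10 g(5,1)=10 g(5,3)=5 g(5,5)=1
t=6: g(6,-4)=5 g(6,-2)=15 g(6,0)=20 g(6,2)=15 g(6,4)=6 g(6,6)=1
t=7: g(7,-3)=20 g(7,-1)=35 g(7,1)=35 g(7,3)=21 g(7,5)=7 g(7,7)=1
t=8: g(8,-4)=20 g(8,-2)=55 g(8,0)=70 g(8,2)=56 g(8,4)=28 g(8,6)=8 g(8,8)=1
t=9: g(9,-3)=75 g(9,-1)=125 g(9,1)=126 g(9,3)=84 g(9,5)=36 g(9,7)=9 g(9,9)=1
t=10: g(10,-4)=75 g(10,-2)=200 g(10,0)=251 g(10,2)=210 g(10,4)=120 g(10,6)=45 g(10,8)=10 g(10,10)=1
t=11: g(11,-3)=275 g(11,-1)=451 g(11,1)=461 g(11,3)=330 g(11,5)=165 g(11,7)=55 g(11,9)=11 g(11,11)=1
t=12: g(12,-4)=275 g(12,-2)=726 g(12,0)=912 g(12,2)=791 g(12,4)=495 g(12,6)=220 g(12,8)=66 g(12,10)=12 g(12,12)=1
t=13: g(13,-3)=1001 g(13,-1)=1638 g(13,1)=1703 g(13,3)=1286 g(13,5)=715 g(13,7)=286 g(13,9)=78 g(13,11)=13 g(13,13)=1
t=14: g(14,-4)=1001 g(14,-2)=2639 g(14,0)=3341 g(14,2)=2989 g(14,4)=2001 g(14,6)=1001 g(14,8)=364 g(14,10)=91 g(14,12)=14 g(14,14)=1
t=15: g(15,-3)=3640 g(15,-1)=5980 g(15,1)=6330 g(15,3)=4990 g(15,5)=3002 g(15,7)=1365 g(15,9)=455 g(15,11)=105 g(15,13)=15 g(15,15)=1
t=16: g(16,-4)=3640 g(16,-2)=9620 g(16,0)=12310 g(16,2)=11320 g(16,4)=7992 g(16,6)=4367 g(16,8)=1820 g(16,10)=560 g(16,12)=120 g(16,14)=16 g(16,16)=1
Paths never hitting -5: Σ_s g(16,s) = 51766
Paths hitting -5: 2^16 - 51766 = 13770
P = 13770/65536 = 6885/32768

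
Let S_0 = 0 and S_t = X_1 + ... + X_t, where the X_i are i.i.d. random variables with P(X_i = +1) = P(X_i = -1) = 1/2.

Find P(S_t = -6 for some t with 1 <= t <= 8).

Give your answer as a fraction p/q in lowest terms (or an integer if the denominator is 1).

Answer: 5/128

Derivation:
Count via complement. Let g(t,s) = #length-t paths at position s with S_1..S_t all ≠ -6.
g(t,s) = g(t-1,s-1) + g(t-1,s+1) for s ≠ -6; g(t,-6) = 0.
t=0: g(0,0)=1
t=1: g(1,-1)=1 g(1,1)=1
t=2: g(2,-2)=1 g(2,0)=2 g(2,2)=1
t=3: g(3,-3)=1 g(3,-1)=3 g(3,1)=3 g(3,3)=1
t=4: g(4,-4)=1 g(4,-2)=4 g(4,0)=6 g(4,2)=4 g(4,4)=1
t=5: g(5,-5)=1 g(5,-3)=5 g(5,-1)=10 g(5,1)=10 g(5,3)=5 g(5,5)=1
t=6: g(6,-4)=6 g(6,-2)=15 g(6,0)=20 g(6,2)=15 g(6,4)=6 g(6,6)=1
t=7: g(7,-5)=6 g(7,-3)=21 g(7,-1)=35 g(7,1)=35 g(7,3)=21 g(7,5)=7 g(7,7)=1
t=8: g(8,-4)=27 g(8,-2)=56 g(8,0)=70 g(8,2)=56 g(8,4)=28 g(8,6)=8 g(8,8)=1
Paths never hitting -6: Σ_s g(8,s) = 246
Paths hitting -6: 2^8 - 246 = 10
P = 10/256 = 5/128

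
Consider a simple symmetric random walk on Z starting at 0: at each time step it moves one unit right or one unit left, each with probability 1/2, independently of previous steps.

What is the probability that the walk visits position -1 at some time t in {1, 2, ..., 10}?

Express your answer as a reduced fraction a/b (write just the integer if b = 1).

Answer: 193/256

Derivation:
Count via complement. Let g(t,s) = #length-t paths at position s with S_1..S_t all ≠ -1.
g(t,s) = g(t-1,s-1) + g(t-1,s+1) for s ≠ -1; g(t,-1) = 0.
t=0: g(0,0)=1
t=1: g(1,1)=1
t=2: g(2,0)=1 g(2,2)=1
t=3: g(3,1)=2 g(3,3)=1
t=4: g(4,0)=2 g(4,2)=3 g(4,4)=1
t=5: g(5,1)=5 g(5,3)=4 g(5,5)=1
t=6: g(6,0)=5 g(6,2)=9 g(6,4)=5 g(6,6)=1
t=7: g(7,1)=14 g(7,3)=14 g(7,5)=6 g(7,7)=1
t=8: g(8,0)=14 g(8,2)=28 g(8,4)=20 g(8,6)=7 g(8,8)=1
t=9: g(9,1)=42 g(9,3)=48 g(9,5)=27 g(9,7)=8 g(9,9)=1
t=10: g(10,0)=42 g(10,2)=90 g(10,4)=75 g(10,6)=35 g(10,8)=9 g(10,10)=1
Paths never hitting -1: Σ_s g(10,s) = 252
Paths hitting -1: 2^10 - 252 = 772
P = 772/1024 = 193/256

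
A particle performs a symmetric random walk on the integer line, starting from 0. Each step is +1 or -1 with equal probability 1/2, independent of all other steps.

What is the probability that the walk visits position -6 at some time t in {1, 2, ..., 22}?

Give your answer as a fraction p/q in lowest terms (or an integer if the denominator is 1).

Answer: 440485/2097152

Derivation:
Count via complement. Let g(t,s) = #length-t paths at position s with S_1..S_t all ≠ -6.
g(t,s) = g(t-1,s-1) + g(t-1,s+1) for s ≠ -6; g(t,-6) = 0.
t=0: g(0,0)=1
t=1: g(1,-1)=1 g(1,1)=1
t=2: g(2,-2)=1 g(2,0)=2 g(2,2)=1
t=3: g(3,-3)=1 g(3,-1)=3 g(3,1)=3 g(3,3)=1
t=4: g(4,-4)=1 g(4,-2)=4 g(4,0)=6 g(4,2)=4 g(4,4)=1
t=5: g(5,-5)=1 g(5,-3)=5 g(5,-1)=10 g(5,1)=10 g(5,3)=5 g(5,5)=1
t=6: g(6,-4)=6 g(6,-2)=15 g(6,0)=20 g(6,2)=15 g(6,4)=6 g(6,6)=1
t=7: g(7,-5)=6 g(7,-3)=21 g(7,-1)=35 g(7,1)=35 g(7,3)=21 g(7,5)=7 g(7,7)=1
t=8: g(8,-4)=27 g(8,-2)=56 g(8,0)=70 g(8,2)=56 g(8,4)=28 g(8,6)=8 g(8,8)=1
t=9: g(9,-5)=27 g(9,-3)=83 g(9,-1)=126 g(9,1)=126 g(9,3)=84 g(9,5)=36 g(9,7)=9 g(9,9)=1
t=10: g(10,-4)=110 g(10,-2)=209 g(10,0)=252 g(10,2)=210 g(10,4)=120 g(10,6)=45 g(10,8)=10 g(10,10)=1
t=11: g(11,-5)=110 g(11,-3)=319 g(11,-1)=461 g(11,1)=462 g(11,3)=330 g(11,5)=165 g(11,7)=55 g(11,9)=11 g(11,11)=1
t=12: g(12,-4)=429 g(12,-2)=780 g(12,0)=923 g(12,2)=792 g(12,4)=495 g(12,6)=220 g(12,8)=66 g(12,10)=12 g(12,12)=1
t=13: g(13,-5)=429 g(13,-3)=1209 g(13,-1)=1703 g(13,1)=1715 g(13,3)=1287 g(13,5)=715 g(13,7)=286 g(13,9)=78 g(13,11)=13 g(13,13)=1
t=14: g(14,-4)=1638 g(14,-2)=2912 g(14,0)=3418 g(14,2)=3002 g(14,4)=2002 g(14,6)=1001 g(14,8)=364 g(14,10)=91 g(14,12)=14 g(14,14)=1
t=15: g(15,-5)=1638 g(15,-3)=4550 g(15,-1)=6330 g(15,1)=6420 g(15,3)=5004 g(15,5)=3003 g(15,7)=1365 g(15,9)=455 g(15,11)=105 g(15,13)=15 g(15,15)=1
t=16: g(16,-4)=6188 g(16,-2)=10880 g(16,0)=12750 g(16,2)=11424 g(16,4)=8007 g(16,6)=4368 g(16,8)=1820 g(16,10)=560 g(16,12)=120 g(16,14)=16 g(16,16)=1
t=17: g(17,-5)=6188 g(17,-3)=17068 g(17,-1)=23630 g(17,1)=24174 g(17,3)=19431 g(17,5)=12375 g(17,7)=6188 g(17,9)=2380 g(17,11)=680 g(17,13)=136 g(17,15)=17 g(17,17)=1
t=18: g(18,-4)=23256 g(18,-2)=40698 g(18,0)=47804 g(18,2)=43605 g(18,4)=31806 g(18,6)=18563 g(18,8)=8568 g(18,10)=3060 g(18,12)=816 g(18,14)=153 g(18,16)=18 g(18,18)=1
t=19: g(19,-5)=23256 g(19,-3)=63954 g(19,-1)=88502 g(19,1)=91409 g(19,3)=75411 g(19,5)=50369 g(19,7)=27131 g(19,9)=11628 g(19,11)=3876 g(19,13)=969 g(19,15)=171 g(19,17)=19 g(19,19)=1
t=20: g(20,-4)=87210 g(20,-2)=152456 g(20,0)=179911 g(20,2)=166820 g(20,4)=125780 g(20,6)=77500 g(20,8)=38759 g(20,10)=15504 g(20,12)=4845 g(20,14)=1140 g(20,16)=190 g(20,18)=20 g(20,20)=1
t=21: g(21,-5)=87210 g(21,-3)=239666 g(21,-1)=332367 g(21,1)=346731 g(21,3)=292600 g(21,5)=203280 g(21,7)=116259 g(21,9)=54263 g(21,11)=20349 g(21,13)=5985 g(21,15)=1330 g(21,17)=210 g(21,19)=21 g(21,21)=1
t=22: g(22,-4)=326876 g(22,-2)=572033 g(22,0)=679098 g(22,2)=639331 g(22,4)=495880 g(22,6)=319539 g(22,8)=170522 g(22,10)=74612 g(22,12)=26334 g(22,14)=7315 g(22,16)=1540 g(22,18)=231 g(22,20)=22 g(22,22)=1
Paths never hitting -6: Σ_s g(22,s) = 3313334
Paths hitting -6: 2^22 - 3313334 = 880970
P = 880970/4194304 = 440485/2097152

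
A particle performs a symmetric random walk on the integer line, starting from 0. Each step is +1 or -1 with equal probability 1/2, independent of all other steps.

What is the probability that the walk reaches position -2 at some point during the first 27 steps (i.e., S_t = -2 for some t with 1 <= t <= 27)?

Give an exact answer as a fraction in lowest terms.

Count via complement. Let g(t,s) = #length-t paths at position s with S_1..S_t all ≠ -2.
g(t,s) = g(t-1,s-1) + g(t-1,s+1) for s ≠ -2; g(t,-2) = 0.
t=0: g(0,0)=1
t=1: g(1,-1)=1 g(1,1)=1
t=2: g(2,0)=2 g(2,2)=1
t=3: g(3,-1)=2 g(3,1)=3 g(3,3)=1
t=4: g(4,0)=5 g(4,2)=4 g(4,4)=1
t=5: g(5,-1)=5 g(5,1)=9 g(5,3)=5 g(5,5)=1
t=6: g(6,0)=14 g(6,2)=14 g(6,4)=6 g(6,6)=1
t=7: g(7,-1)=14 g(7,1)=28 g(7,3)=20 g(7,5)=7 g(7,7)=1
t=8: g(8,0)=42 g(8,2)=48 g(8,4)=27 g(8,6)=8 g(8,8)=1
t=9: g(9,-1)=42 g(9,1)=90 g(9,3)=75 g(9,5)=35 g(9,7)=9 g(9,9)=1
t=10: g(10,0)=132 g(10,2)=165 g(10,4)=110 g(10,6)=44 g(10,8)=10 g(10,10)=1
t=11: g(11,-1)=132 g(11,1)=297 g(11,3)=275 g(11,5)=154 g(11,7)=54 g(11,9)=11 g(11,11)=1
t=12: g(12,0)=429 g(12,2)=572 g(12,4)=429 g(12,6)=208 g(12,8)=65 g(12,10)=12 g(12,12)=1
t=13: g(13,-1)=429 g(13,1)=1001 g(13,3)=1001 g(13,5)=637 g(13,7)=273 g(13,9)=77 g(13,11)=13 g(13,13)=1
t=14: g(14,0)=1430 g(14,2)=2002 g(14,4)=1638 g(14,6)=910 g(14,8)=350 g(14,10)=90 g(14,12)=14 g(14,14)=1
t=15: g(15,-1)=1430 g(15,1)=3432 g(15,3)=3640 g(15,5)=2548 g(15,7)=1260 g(15,9)=440 g(15,11)=104 g(15,13)=15 g(15,15)=1
t=16: g(16,0)=4862 g(16,2)=7072 g(16,4)=6188 g(16,6)=3808 g(16,8)=1700 g(16,10)=544 g(16,12)=119 g(16,14)=16 g(16,16)=1
t=17: g(17,-1)=4862 g(17,1)=11934 g(17,3)=13260 g(17,5)=9996 g(17,7)=5508 g(17,9)=2244 g(17,11)=663 g(17,13)=135 g(17,15)=17 g(17,17)=1
t=18: g(18,0)=16796 g(18,2)=25194 g(18,4)=23256 g(18,6)=15504 g(18,8)=7752 g(18,10)=2907 g(18,12)=798 g(18,14)=152 g(18,16)=18 g(18,18)=1
t=19: g(19,-1)=16796 g(19,1)=41990 g(19,3)=48450 g(19,5)=38760 g(19,7)=23256 g(19,9)=10659 g(19,11)=3705 g(19,13)=950 g(19,15)=170 g(19,17)=19 g(19,19)=1
t=20: g(20,0)=58786 g(20,2)=90440 g(20,4)=87210 g(20,6)=62016 g(20,8)=33915 g(20,10)=14364 g(20,12)=4655 g(20,14)=1120 g(20,16)=189 g(20,18)=20 g(20,20)=1
t=21: g(21,-1)=58786 g(21,1)=149226 g(21,3)=177650 g(21,5)=149226 g(21,7)=95931 g(21,9)=48279 g(21,11)=19019 g(21,13)=5775 g(21,15)=1309 g(21,17)=209 g(21,19)=21 g(21,21)=1
t=22: g(22,0)=208012 g(22,2)=326876 g(22,4)=326876 g(22,6)=245157 g(22,8)=144210 g(22,10)=67298 g(22,12)=24794 g(22,14)=7084 g(22,16)=1518 g(22,18)=230 g(22,20)=22 g(22,22)=1
t=23: g(23,-1)=208012 g(23,1)=534888 g(23,3)=653752 g(23,5)=572033 g(23,7)=389367 g(23,9)=211508 g(23,11)=92092 g(23,13)=31878 g(23,15)=8602 g(23,17)=1748 g(23,19)=252 g(23,21)=23 g(23,23)=1
t=24: g(24,0)=742900 g(24,2)=1188640 g(24,4)=1225785 g(24,6)=961400 g(24,8)=600875 g(24,10)=303600 g(24,12)=123970 g(24,14)=40480 g(24,16)=10350 g(24,18)=2000 g(24,20)=275 g(24,22)=24 g(24,24)=1
t=25: g(25,-1)=742900 g(25,1)=1931540 g(25,3)=2414425 g(25,5)=2187185 g(25,7)=1562275 g(25,9)=904475 g(25,11)=427570 g(25,13)=164450 g(25,15)=50830 g(25,17)=12350 g(25,19)=2275 g(25,21)=299 g(25,23)=25 g(25,25)=1
t=26: g(26,0)=2674440 g(26,2)=4345965 g(26,4)=4601610 g(26,6)=3749460 g(26,8)=2466750 g(26,10)=1332045 g(26,12)=592020 g(26,14)=215280 g(26,16)=63180 g(26,18)=14625 g(26,20)=2574 g(26,22)=324 g(26,24)=26 g(26,26)=1
t=27: g(27,-1)=2674440 g(27,1)=7020405 g(27,3)=8947575 g(27,5)=8351070 g(27,7)=6216210 g(27,9)=3798795 g(27,11)=1924065 g(27,13)=807300 g(27,15)=278460 g(27,17)=77805 g(27,19)=17199 g(27,21)=2898 g(27,23)=350 g(27,25)=27 g(27,27)=1
Paths never hitting -2: Σ_s g(27,s) = 40116600
Paths hitting -2: 2^27 - 40116600 = 94101128
P = 94101128/134217728 = 11762641/16777216

Answer: 11762641/16777216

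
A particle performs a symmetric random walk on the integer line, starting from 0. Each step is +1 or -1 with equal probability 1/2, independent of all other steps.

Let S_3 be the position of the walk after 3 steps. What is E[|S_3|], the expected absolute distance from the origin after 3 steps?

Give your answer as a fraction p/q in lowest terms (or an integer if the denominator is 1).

S_3 takes values m ≡ 1 (mod 2) with |m| ≤ 3; P(S_3=m) = C(3,(3+m)/2)/2^3.
Total paths: 2^3 = 8
Distribution: P(S=-3)=1/8, P(S=-1)=3/8, P(S=1)=3/8, P(S=3)=1/8
E[|S_3|] = Σ_m |m|·P(S_3=m) = 12/8 = 3/2

Answer: 3/2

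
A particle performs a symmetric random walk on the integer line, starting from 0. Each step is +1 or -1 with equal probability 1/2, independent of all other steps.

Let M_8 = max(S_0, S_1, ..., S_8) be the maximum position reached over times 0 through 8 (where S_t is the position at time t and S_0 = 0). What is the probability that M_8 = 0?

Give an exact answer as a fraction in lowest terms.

Answer: 35/128

Derivation:
Let M_8 = max(S_0,...,S_8). Use the reflection principle: for j ≥ 1, #{paths with M_8 ≥ j} = #{S_8 ≥ j} + #{S_8 ≥ j+1}.
P(M_8 ≥ 0) = 1 since S_0 = 0, so #{M_8 ≥ 0} = 256.
#{M_8 ≥ 1} = #{S_8 ≥ 1} + #{S_8 ≥ 2} = 93 + 93 = 186.
#{M_8 = 0} = 256 - 186 = 70.
P(M_8 = 0) = 70/256 = 35/128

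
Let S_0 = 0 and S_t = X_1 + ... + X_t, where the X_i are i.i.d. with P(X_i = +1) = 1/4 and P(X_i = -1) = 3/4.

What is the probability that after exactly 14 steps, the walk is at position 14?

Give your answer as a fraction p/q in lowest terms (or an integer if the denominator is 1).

Answer: 1/268435456

Derivation:
To reach position 14 after 14 steps: need 14 steps of +1 and 0 steps of -1.
Number of such sequences: C(14,14) = 1
Each has probability (1/4)^14 · (3/4)^0 = 1/268435456
P = 1 · 1/268435456 = 1/268435456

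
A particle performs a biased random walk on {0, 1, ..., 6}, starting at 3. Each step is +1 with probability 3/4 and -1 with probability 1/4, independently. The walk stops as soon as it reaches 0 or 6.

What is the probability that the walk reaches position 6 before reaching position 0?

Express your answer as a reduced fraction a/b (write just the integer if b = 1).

Answer: 27/28

Derivation:
Biased walk: p = 3/4, q = 1/4, r = q/p = 1/3
Gambler's ruin: P(hit 6 before 0 | start at 3) = (1 - r^a)/(1 - r^N)
r^3 = 1/27; r^6 = 1/729
P = (1 - 1/27) / (1 - 1/729) = 26/27 / 728/729 = 27/28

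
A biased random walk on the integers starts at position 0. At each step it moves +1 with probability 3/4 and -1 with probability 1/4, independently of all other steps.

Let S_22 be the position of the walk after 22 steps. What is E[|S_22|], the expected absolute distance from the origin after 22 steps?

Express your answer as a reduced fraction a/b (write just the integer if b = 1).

Answer: 12111094417081/1099511627776

Derivation:
S_22 takes values m ≡ 0 (mod 2) with |m| ≤ 22; P(S_22=m) = C(22,(22+m)/2) · (3/4)^((22+m)/2) · (1/4)^((22-m)/2).
Distribution: P(S=-22)=1/17592186044416, P(S=-20)=33/8796093022208, P(S=-18)=2079/17592186044416, P(S=-16)=10395/4398046511104, P(S=-14)=592515/17592186044416, P(S=-12)=3199581/8796093022208, P(S=-10)=54392877/17592186044416, P(S=-8)=23311233/1099511627776, P(S=-6)=1049005485/8796093022208, P(S=-4)=2447679465/4398046511104, P(S=-2)=19091899827/8796093022208, P(S=0)=15620645313/2199023255552, P(S=2)=171827098443/8796093022208, P(S=4)=198262036665/4398046511104, P(S=6)=764724998565/8796093022208, P(S=8)=152944999713/1099511627776, P(S=10)=3211844993973/17592186044416, P(S=12)=1700388526221/8796093022208, P(S=14)=2833980877035/17592186044416, P(S=16)=447470664795/4398046511104, P(S=18)=805447196631/17592186044416, P(S=20)=115063885233/8796093022208, P(S=22)=31381059609/17592186044416
E[|S_22|] = Σ_m |m|·P(S_22=m) = 12111094417081/1099511627776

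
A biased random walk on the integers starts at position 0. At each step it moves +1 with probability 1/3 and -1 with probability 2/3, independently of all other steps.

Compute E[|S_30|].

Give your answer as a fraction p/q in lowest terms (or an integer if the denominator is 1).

S_30 takes values m ≡ 0 (mod 2) with |m| ≤ 30; P(S_30=m) = C(30,(30+m)/2) · (1/3)^((30+m)/2) · (2/3)^((30-m)/2).
Distribution: P(S=-30)=1073741824/205891132094649, P(S=-28)=5368709120/68630377364883, P(S=-26)=38923141120/68630377364883, P(S=-24)=544923975680/205891132094649, P(S=-22)=68115496960/7625597484987, P(S=-20)=177100292096/7625597484987, P(S=-18)=1106876825600/22876792454961, P(S=-16)=632501043200/7625597484987, P(S=-14)=909220249600/7625597484987, P(S=-12)=10001422745600/68630377364883, P(S=-10)=3500497960960/22876792454961, P(S=-8)=3182270873600/22876792454961, P(S=-6)=7557893324800/68630377364883, P(S=-4)=581376409600/7625597484987, P(S=-2)=352978534400/7625597484987, P(S=0)=564765655040/22876792454961, P(S=2)=88244633600/7625597484987, P(S=4)=36336025600/7625597484987, P(S=6)=118092083200/68630377364883, P(S=8)=12430745600/22876792454961, P(S=10)=3418455040/22876792454961, P(S=12)=2441753600/68630377364883, P(S=14)=55494400/7625597484987, P(S=16)=9651200/7625597484987, P(S=18)=4222400/22876792454961, P(S=20)=168896/7625597484987, P(S=22)=16240/7625597484987, P(S=24)=32480/205891132094649, P(S=26)=580/68630377364883, P(S=28)=20/68630377364883, P(S=30)=1/205891132094649
E[|S_30|] = Σ_m |m|·P(S_30=m) = 8572735215010/847288609443

Answer: 8572735215010/847288609443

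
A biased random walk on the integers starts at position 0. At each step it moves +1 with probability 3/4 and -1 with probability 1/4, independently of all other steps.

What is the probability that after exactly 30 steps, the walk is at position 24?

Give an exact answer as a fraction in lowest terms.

Answer: 7739981447261805/288230376151711744

Derivation:
To reach position 24 after 30 steps: need 27 steps of +1 and 3 steps of -1.
Number of such sequences: C(30,27) = 4060
Each has probability (3/4)^27 · (1/4)^3 = 7625597484987/1152921504606846976
P = 4060 · 7625597484987/1152921504606846976 = 7739981447261805/288230376151711744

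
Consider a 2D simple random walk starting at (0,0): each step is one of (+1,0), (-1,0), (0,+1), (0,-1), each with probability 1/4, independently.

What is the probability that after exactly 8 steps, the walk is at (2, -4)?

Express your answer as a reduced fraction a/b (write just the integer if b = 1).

Let h be the number of horizontal steps (so 8-h are vertical). To end at (2,-4) need (h+2)/2 right-steps and ((8-h)-4)/2 up-steps.
Sum over h with 2 ≤ h ≤ 4, h ≡ 0 (mod 2), 8-h ≡ 0 (mod 2):
h=2: C(8,2)·C(2,2)·C(6,1) = 28·1·6 = 168
h=4: C(8,4)·C(4,3)·C(4,0) = 70·4·1 = 280
Total favorable: 448
Total paths: 4^8 = 65536
P = 448/65536 = 7/1024

Answer: 7/1024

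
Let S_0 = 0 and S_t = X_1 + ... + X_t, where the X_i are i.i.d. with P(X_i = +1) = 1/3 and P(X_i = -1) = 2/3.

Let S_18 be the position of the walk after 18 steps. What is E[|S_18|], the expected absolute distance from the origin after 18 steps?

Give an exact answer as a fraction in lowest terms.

S_18 takes values m ≡ 0 (mod 2) with |m| ≤ 18; P(S_18=m) = C(18,(18+m)/2) · (1/3)^((18+m)/2) · (2/3)^((18-m)/2).
Distribution: P(S=-18)=262144/387420489, P(S=-16)=262144/43046721, P(S=-14)=1114112/43046721, P(S=-12)=8912896/129140163, P(S=-10)=5570560/43046721, P(S=-8)=7798784/43046721, P(S=-6)=25346048/129140163, P(S=-4)=7241728/43046721, P(S=-2)=4978688/43046721, P(S=0)=24893440/387420489, P(S=2)=1244672/43046721, P(S=4)=452608/43046721, P(S=6)=396032/129140163, P(S=8)=30464/43046721, P(S=10)=5440/43046721, P(S=12)=2176/129140163, P(S=14)=68/43046721, P(S=16)=4/43046721, P(S=18)=1/387420489
E[|S_18|] = Σ_m |m|·P(S_18=m) = 269079674/43046721

Answer: 269079674/43046721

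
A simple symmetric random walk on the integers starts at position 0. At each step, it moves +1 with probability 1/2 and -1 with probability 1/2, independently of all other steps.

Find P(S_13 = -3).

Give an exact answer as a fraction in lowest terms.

To reach position -3 after 13 steps: need 5 steps of +1 and 8 of -1.
Favorable paths: C(13,5) = 1287
Total paths: 2^13 = 8192
P = 1287/8192 = 1287/8192

Answer: 1287/8192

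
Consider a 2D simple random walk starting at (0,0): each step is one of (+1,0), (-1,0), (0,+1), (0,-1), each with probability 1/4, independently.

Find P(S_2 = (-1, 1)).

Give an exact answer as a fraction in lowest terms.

Let h be the number of horizontal steps (so 2-h are vertical). To end at (-1,1) need (h-1)/2 right-steps and ((2-h)+1)/2 up-steps.
Sum over h with 1 ≤ h ≤ 1, h ≡ 1 (mod 2), 2-h ≡ 1 (mod 2):
h=1: C(2,1)·C(1,0)·C(1,1) = 2·1·1 = 2
Total favorable: 2
Total paths: 4^2 = 16
P = 2/16 = 1/8

Answer: 1/8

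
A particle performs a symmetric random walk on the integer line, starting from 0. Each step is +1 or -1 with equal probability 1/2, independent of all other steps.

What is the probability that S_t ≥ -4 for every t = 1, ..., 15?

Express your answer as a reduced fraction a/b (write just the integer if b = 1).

Answer: 25883/32768

Derivation:
Let f(t,s) = #length-t paths at position s with S_1..S_t all ≥ -4.
f(t,s) = f(t-1,s-1) + f(t-1,s+1) for s ≥ -4; f(t,s) = 0 for s < -4.
t=0: f(0,0)=1
t=1: f(1,-1)=1 f(1,1)=1
t=2: f(2,-2)=1 f(2,0)=2 f(2,2)=1
t=3: f(3,-3)=1 f(3,-1)=3 f(3,1)=3 f(3,3)=1
t=4: f(4,-4)=1 f(4,-2)=4 f(4,0)=6 f(4,2)=4 f(4,4)=1
t=5: f(5,-3)=5 f(5,-1)=10 f(5,1)=10 f(5,3)=5 f(5,5)=1
t=6: f(6,-4)=5 f(6,-2)=15 f(6,0)=20 f(6,2)=15 f(6,4)=6 f(6,6)=1
t=7: f(7,-3)=20 f(7,-1)=35 f(7,1)=35 f(7,3)=21 f(7,5)=7 f(7,7)=1
t=8: f(8,-4)=20 f(8,-2)=55 f(8,0)=70 f(8,2)=56 f(8,4)=28 f(8,6)=8 f(8,8)=1
t=9: f(9,-3)=75 f(9,-1)=125 f(9,1)=126 f(9,3)=84 f(9,5)=36 f(9,7)=9 f(9,9)=1
t=10: f(10,-4)=75 f(10,-2)=200 f(10,0)=251 f(10,2)=210 f(10,4)=120 f(10,6)=45 f(10,8)=10 f(10,10)=1
t=11: f(11,-3)=275 f(11,-1)=451 f(11,1)=461 f(11,3)=330 f(11,5)=165 f(11,7)=55 f(11,9)=11 f(11,11)=1
t=12: f(12,-4)=275 f(12,-2)=726 f(12,0)=912 f(12,2)=791 f(12,4)=495 f(12,6)=220 f(12,8)=66 f(12,10)=12 f(12,12)=1
t=13: f(13,-3)=1001 f(13,-1)=1638 f(13,1)=1703 f(13,3)=1286 f(13,5)=715 f(13,7)=286 f(13,9)=78 f(13,11)=13 f(13,13)=1
t=14: f(14,-4)=1001 f(14,-2)=2639 f(14,0)=3341 f(14,2)=2989 f(14,4)=2001 f(14,6)=1001 f(14,8)=364 f(14,10)=91 f(14,12)=14 f(14,14)=1
t=15: f(15,-3)=3640 f(15,-1)=5980 f(15,1)=6330 f(15,3)=4990 f(15,5)=3002 f(15,7)=1365 f(15,9)=455 f(15,11)=105 f(15,13)=15 f(15,15)=1
Σ_s f(15,s) = 25883
P = 25883/32768 = 25883/32768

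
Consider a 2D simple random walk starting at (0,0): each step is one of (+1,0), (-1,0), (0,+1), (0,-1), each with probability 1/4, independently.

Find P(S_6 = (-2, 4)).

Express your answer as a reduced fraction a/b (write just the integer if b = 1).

Answer: 15/4096

Derivation:
Let h be the number of horizontal steps (so 6-h are vertical). To end at (-2,4) need (h-2)/2 right-steps and ((6-h)+4)/2 up-steps.
Sum over h with 2 ≤ h ≤ 2, h ≡ 0 (mod 2), 6-h ≡ 0 (mod 2):
h=2: C(6,2)·C(2,0)·C(4,4) = 15·1·1 = 15
Total favorable: 15
Total paths: 4^6 = 4096
P = 15/4096 = 15/4096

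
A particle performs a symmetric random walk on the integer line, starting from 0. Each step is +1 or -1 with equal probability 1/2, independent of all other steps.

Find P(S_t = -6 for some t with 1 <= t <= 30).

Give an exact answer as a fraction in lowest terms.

Count via complement. Let g(t,s) = #length-t paths at position s with S_1..S_t all ≠ -6.
g(t,s) = g(t-1,s-1) + g(t-1,s+1) for s ≠ -6; g(t,-6) = 0.
t=0: g(0,0)=1
t=1: g(1,-1)=1 g(1,1)=1
t=2: g(2,-2)=1 g(2,0)=2 g(2,2)=1
t=3: g(3,-3)=1 g(3,-1)=3 g(3,1)=3 g(3,3)=1
t=4: g(4,-4)=1 g(4,-2)=4 g(4,0)=6 g(4,2)=4 g(4,4)=1
t=5: g(5,-5)=1 g(5,-3)=5 g(5,-1)=10 g(5,1)=10 g(5,3)=5 g(5,5)=1
t=6: g(6,-4)=6 g(6,-2)=15 g(6,0)=20 g(6,2)=15 g(6,4)=6 g(6,6)=1
t=7: g(7,-5)=6 g(7,-3)=21 g(7,-1)=35 g(7,1)=35 g(7,3)=21 g(7,5)=7 g(7,7)=1
t=8: g(8,-4)=27 g(8,-2)=56 g(8,0)=70 g(8,2)=56 g(8,4)=28 g(8,6)=8 g(8,8)=1
t=9: g(9,-5)=27 g(9,-3)=83 g(9,-1)=126 g(9,1)=126 g(9,3)=84 g(9,5)=36 g(9,7)=9 g(9,9)=1
t=10: g(10,-4)=110 g(10,-2)=209 g(10,0)=252 g(10,2)=210 g(10,4)=120 g(10,6)=45 g(10,8)=10 g(10,10)=1
t=11: g(11,-5)=110 g(11,-3)=319 g(11,-1)=461 g(11,1)=462 g(11,3)=330 g(11,5)=165 g(11,7)=55 g(11,9)=11 g(11,11)=1
t=12: g(12,-4)=429 g(12,-2)=780 g(12,0)=923 g(12,2)=792 g(12,4)=495 g(12,6)=220 g(12,8)=66 g(12,10)=12 g(12,12)=1
t=13: g(13,-5)=429 g(13,-3)=1209 g(13,-1)=1703 g(13,1)=1715 g(13,3)=1287 g(13,5)=715 g(13,7)=286 g(13,9)=78 g(13,11)=13 g(13,13)=1
t=14: g(14,-4)=1638 g(14,-2)=2912 g(14,0)=3418 g(14,2)=3002 g(14,4)=2002 g(14,6)=1001 g(14,8)=364 g(14,10)=91 g(14,12)=14 g(14,14)=1
t=15: g(15,-5)=1638 g(15,-3)=4550 g(15,-1)=6330 g(15,1)=6420 g(15,3)=5004 g(15,5)=3003 g(15,7)=1365 g(15,9)=455 g(15,11)=105 g(15,13)=15 g(15,15)=1
t=16: g(16,-4)=6188 g(16,-2)=10880 g(16,0)=12750 g(16,2)=11424 g(16,4)=8007 g(16,6)=4368 g(16,8)=1820 g(16,10)=560 g(16,12)=120 g(16,14)=16 g(16,16)=1
t=17: g(17,-5)=6188 g(17,-3)=17068 g(17,-1)=23630 g(17,1)=24174 g(17,3)=19431 g(17,5)=12375 g(17,7)=6188 g(17,9)=2380 g(17,11)=680 g(17,13)=136 g(17,15)=17 g(17,17)=1
t=18: g(18,-4)=23256 g(18,-2)=40698 g(18,0)=47804 g(18,2)=43605 g(18,4)=31806 g(18,6)=18563 g(18,8)=8568 g(18,10)=3060 g(18,12)=816 g(18,14)=153 g(18,16)=18 g(18,18)=1
t=19: g(19,-5)=23256 g(19,-3)=63954 g(19,-1)=88502 g(19,1)=91409 g(19,3)=75411 g(19,5)=50369 g(19,7)=27131 g(19,9)=11628 g(19,11)=3876 g(19,13)=969 g(19,15)=171 g(19,17)=19 g(19,19)=1
t=20: g(20,-4)=87210 g(20,-2)=152456 g(20,0)=179911 g(20,2)=166820 g(20,4)=125780 g(20,6)=77500 g(20,8)=38759 g(20,10)=15504 g(20,12)=4845 g(20,14)=1140 g(20,16)=190 g(20,18)=20 g(20,20)=1
t=21: g(21,-5)=87210 g(21,-3)=239666 g(21,-1)=332367 g(21,1)=346731 g(21,3)=292600 g(21,5)=203280 g(21,7)=116259 g(21,9)=54263 g(21,11)=20349 g(21,13)=5985 g(21,15)=1330 g(21,17)=210 g(21,19)=21 g(21,21)=1
t=22: g(22,-4)=326876 g(22,-2)=572033 g(22,0)=679098 g(22,2)=639331 g(22,4)=495880 g(22,6)=319539 g(22,8)=170522 g(22,10)=74612 g(22,12)=26334 g(22,14)=7315 g(22,16)=1540 g(22,18)=231 g(22,20)=22 g(22,22)=1
t=23: g(23,-5)=326876 g(23,-3)=898909 g(23,-1)=1251131 g(23,1)=1318429 g(23,3)=1135211 g(23,5)=815419 g(23,7)=490061 g(23,9)=245134 g(23,11)=100946 g(23,13)=33649 g(23,15)=8855 g(23,17)=1771 g(23,19)=253 g(23,21)=23 g(23,23)=1
t=24: g(24,-4)=1225785 g(24,-2)=2150040 g(24,0)=2569560 g(24,2)=2453640 g(24,4)=1950630 g(24,6)=1305480 g(24,8)=735195 g(24,10)=346080 g(24,12)=134595 g(24,14)=42504 g(24,16)=10626 g(24,18)=2024 g(24,20)=276 g(24,22)=24 g(24,24)=1
t=25: g(25,-5)=1225785 g(25,-3)=3375825 g(25,-1)=4719600 g(25,1)=5023200 g(25,3)=4404270 g(25,5)=3256110 g(25,7)=2040675 g(25,9)=1081275 g(25,11)=480675 g(25,13)=177099 g(25,15)=53130 g(25,17)=12650 g(25,19)=2300 g(25,21)=300 g(25,23)=25 g(25,25)=1
t=26: g(26,-4)=4601610 g(26,-2)=8095425 g(26,0)=9742800 g(26,2)=9427470 g(26,4)=7660380 g(26,6)=5296785 g(26,8)=3121950 g(26,10)=1561950 g(26,12)=657774 g(26,14)=230229 g(26,16)=65780 g(26,18)=14950 g(26,20)=2600 g(26,22)=325 g(26,24)=26 g(26,26)=1
t=27: g(27,-5)=4601610 g(27,-3)=12697035 g(27,-1)=17838225 g(27,1)=19170270 g(27,3)=17087850 g(27,5)=12957165 g(27,7)=8418735 g(27,9)=4683900 g(27,11)=2219724 g(27,13)=888003 g(27,15)=296009 g(27,17)=80730 g(27,19)=17550 g(27,21)=2925 g(27,23)=351 g(27,25)=27 g(27,27)=1
t=28: g(28,-4)=17298645 g(28,-2)=30535260 g(28,0)=37008495 g(28,2)=36258120 g(28,4)=30045015 g(28,6)=21375900 g(28,8)=13102635 g(28,10)=6903624 g(28,12)=3107727 g(28,14)=1184012 g(28,16)=376739 g(28,18)=98280 g(28,20)=20475 g(28,22)=3276 g(28,24)=378 g(28,26)=28 g(28,28)=1
t=29: g(29,-5)=17298645 g(29,-3)=47833905 g(29,-1)=67543755 g(29,1)=73266615 g(29,3)=66303135 g(29,5)=51420915 g(29,7)=34478535 g(29,9)=20006259 g(29,11)=10011351 g(29,13)=4291739 g(29,15)=1560751 g(29,17)=475019 g(29,19)=118755 g(29,21)=23751 g(29,23)=3654 g(29,25)=406 g(29,27)=29 g(29,29)=1
t=30: g(30,-4)=65132550 g(30,-2)=115377660 g(30,0)=140810370 g(30,2)=139569750 g(30,4)=117724050 g(30,6)=85899450 g(30,8)=54484794 g(30,10)=30017610 g(30,12)=14303090 g(30,14)=5852490 g(30,16)=2035770 g(30,18)=593774 g(30,20)=142506 g(30,22)=27405 g(30,24)=4060 g(30,26)=435 g(30,28)=30 g(30,30)=1
Paths never hitting -6: Σ_s g(30,s) = 771975795
Paths hitting -6: 2^30 - 771975795 = 301766029
P = 301766029/1073741824 = 301766029/1073741824

Answer: 301766029/1073741824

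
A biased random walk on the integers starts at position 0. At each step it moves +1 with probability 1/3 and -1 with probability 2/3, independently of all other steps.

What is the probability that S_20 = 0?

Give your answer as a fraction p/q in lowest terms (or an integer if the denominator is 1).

To be at 0 after 20 steps: need exactly 10 steps of +1 and 10 of -1.
Number of such sequences: C(20,10) = 184756
Each has probability (1/3)^10 · (2/3)^10 = 1024/3486784401
P = 184756 · 1024/3486784401 = 189190144/3486784401

Answer: 189190144/3486784401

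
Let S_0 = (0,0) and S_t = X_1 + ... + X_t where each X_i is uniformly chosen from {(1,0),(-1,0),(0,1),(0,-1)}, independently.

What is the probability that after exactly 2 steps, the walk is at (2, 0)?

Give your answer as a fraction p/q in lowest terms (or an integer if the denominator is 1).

Let h be the number of horizontal steps (so 2-h are vertical). To end at (2,0) need (h+2)/2 right-steps and ((2-h)+0)/2 up-steps.
Sum over h with 2 ≤ h ≤ 2, h ≡ 0 (mod 2), 2-h ≡ 0 (mod 2):
h=2: C(2,2)·C(2,2)·C(0,0) = 1·1·1 = 1
Total favorable: 1
Total paths: 4^2 = 16
P = 1/16 = 1/16

Answer: 1/16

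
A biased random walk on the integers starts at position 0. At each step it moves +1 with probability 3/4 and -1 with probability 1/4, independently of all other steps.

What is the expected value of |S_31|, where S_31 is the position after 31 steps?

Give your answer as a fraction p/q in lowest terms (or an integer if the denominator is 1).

S_31 takes values m ≡ 1 (mod 2) with |m| ≤ 31; P(S_31=m) = C(31,(31+m)/2) · (3/4)^((31+m)/2) · (1/4)^((31-m)/2).
Distribution: P(S=-31)=1/4611686018427387904, P(S=-29)=93/4611686018427387904, P(S=-27)=4185/4611686018427387904, P(S=-25)=121365/4611686018427387904, P(S=-23)=2548665/4611686018427387904, P(S=-21)=41288373/4611686018427387904, P(S=-19)=536748849/4611686018427387904, P(S=-17)=5750880525/4611686018427387904, P(S=-15)=51757924725/4611686018427387904, P(S=-13)=396810756225/4611686018427387904, P(S=-11)=2618950991085/4611686018427387904, P(S=-9)=14999446585305/4611686018427387904, P(S=-7)=74997232926525/4611686018427387904, P(S=-5)=328834021293225/4611686018427387904, P(S=-3)=1268359796416725/4611686018427387904, P(S=-1)=4312423307816865/4611686018427387904, P(S=1)=12937269923450595/4611686018427387904, P(S=3)=34245714503251575/4611686018427387904, P(S=5)=79906667174253675/4611686018427387904, P(S=7)=164018948410310175/4611686018427387904, P(S=9)=295234107138558315/4611686018427387904, P(S=11)=463939311217734495/4611686018427387904, P(S=13)=632644515296910675/4611686018427387904, P(S=15)=742669648392025575/4611686018427387904, P(S=17)=742669648392025575/4611686018427387904, P(S=19)=623842504649301483/4611686018427387904, P(S=21)=431890964757208719/4611686018427387904, P(S=23)=239939424865115955/4611686018427387904, P(S=25)=102831182085049695/4611686018427387904, P(S=27)=31913125474670595/4611686018427387904, P(S=29)=6382625094934119/4611686018427387904, P(S=31)=617673396283947/4611686018427387904
E[|S_31|] = Σ_m |m|·P(S_31=m) = 1117219473235224019/72057594037927936

Answer: 1117219473235224019/72057594037927936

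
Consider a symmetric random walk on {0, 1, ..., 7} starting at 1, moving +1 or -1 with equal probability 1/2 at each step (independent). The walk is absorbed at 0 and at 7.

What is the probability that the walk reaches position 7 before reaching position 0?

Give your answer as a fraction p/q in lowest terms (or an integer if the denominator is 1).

Answer: 1/7

Derivation:
Symmetric walk (p = 1/2): the harmonic-function argument gives P(hit 7 before 0 | start at 1) = a/N.
P = 1/7 = 1/7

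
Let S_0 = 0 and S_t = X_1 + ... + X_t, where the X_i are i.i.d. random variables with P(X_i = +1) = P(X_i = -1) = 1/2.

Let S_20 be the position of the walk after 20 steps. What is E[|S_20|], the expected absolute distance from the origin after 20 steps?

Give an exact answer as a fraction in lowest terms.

S_20 takes values m ≡ 0 (mod 2) with |m| ≤ 20; P(S_20=m) = C(20,(20+m)/2)/2^20.
Total paths: 2^20 = 1048576
Distribution: P(S=-20)=1/1048576, P(S=-18)=20/1048576, P(S=-16)=190/1048576, P(S=-14)=1140/1048576, P(S=-12)=4845/1048576, P(S=-10)=15504/1048576, P(S=-8)=38760/1048576, P(S=-6)=77520/1048576, P(S=-4)=125970/1048576, P(S=-2)=167960/1048576, P(S=0)=184756/1048576, P(S=2)=167960/1048576, P(S=4)=125970/1048576, P(S=6)=77520/1048576, P(S=8)=38760/1048576, P(S=10)=15504/1048576, P(S=12)=4845/1048576, P(S=14)=1140/1048576, P(S=16)=190/1048576, P(S=18)=20/1048576, P(S=20)=1/1048576
E[|S_20|] = Σ_m |m|·P(S_20=m) = 3695120/1048576 = 230945/65536

Answer: 230945/65536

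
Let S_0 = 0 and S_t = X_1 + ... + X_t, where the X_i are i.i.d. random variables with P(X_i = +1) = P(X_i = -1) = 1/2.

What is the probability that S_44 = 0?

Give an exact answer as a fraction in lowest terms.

To return to 0 after 44 steps: need exactly 22 steps of +1 and 22 of -1.
Favorable paths: C(44,22) = 2104098963720
Total paths: 2^44 = 17592186044416
P = 2104098963720/17592186044416 = 263012370465/2199023255552

Answer: 263012370465/2199023255552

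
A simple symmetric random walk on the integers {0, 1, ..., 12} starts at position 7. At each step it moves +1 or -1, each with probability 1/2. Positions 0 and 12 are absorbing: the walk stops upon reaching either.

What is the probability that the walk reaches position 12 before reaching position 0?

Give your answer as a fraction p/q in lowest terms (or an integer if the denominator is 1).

Answer: 7/12

Derivation:
Symmetric walk (p = 1/2): the harmonic-function argument gives P(hit 12 before 0 | start at 7) = a/N.
P = 7/12 = 7/12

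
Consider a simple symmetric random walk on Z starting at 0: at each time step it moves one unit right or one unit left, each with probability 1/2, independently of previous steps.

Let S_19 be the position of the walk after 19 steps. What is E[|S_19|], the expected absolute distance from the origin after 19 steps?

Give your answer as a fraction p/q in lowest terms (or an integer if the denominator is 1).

S_19 takes values m ≡ 1 (mod 2) with |m| ≤ 19; P(S_19=m) = C(19,(19+m)/2)/2^19.
Total paths: 2^19 = 524288
Distribution: P(S=-19)=1/524288, P(S=-17)=19/524288, P(S=-15)=171/524288, P(S=-13)=969/524288, P(S=-11)=3876/524288, P(S=-9)=11628/524288, P(S=-7)=27132/524288, P(S=-5)=50388/524288, P(S=-3)=75582/524288, P(S=-1)=92378/524288, P(S=1)=92378/524288, P(S=3)=75582/524288, P(S=5)=50388/524288, P(S=7)=27132/524288, P(S=9)=11628/524288, P(S=11)=3876/524288, P(S=13)=969/524288, P(S=15)=171/524288, P(S=17)=19/524288, P(S=19)=1/524288
E[|S_19|] = Σ_m |m|·P(S_19=m) = 1847560/524288 = 230945/65536

Answer: 230945/65536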